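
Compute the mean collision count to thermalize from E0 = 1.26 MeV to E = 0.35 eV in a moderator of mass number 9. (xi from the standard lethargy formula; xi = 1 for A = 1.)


xi = 1 + (A-1)^2/(2A)*ln((A-1)/(A+1)) = 0.2066007 (for A = 9)
n = ln(E0/E) / xi
n = ln(1.26e6 / 0.35) / 0.2066007
n = ln(3.600000e+06) / 0.2066007 = 73.071

73.071


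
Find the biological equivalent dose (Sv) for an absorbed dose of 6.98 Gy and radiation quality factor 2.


H = D * Q
H = 6.98 * 2
H = 13.960 Sv

13.960


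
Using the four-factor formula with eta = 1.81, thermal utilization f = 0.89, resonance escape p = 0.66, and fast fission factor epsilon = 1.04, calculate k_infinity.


k_inf = eta * f * p * epsilon
k_inf = 1.81 * 0.89 * 0.66 * 1.04
k_inf = 1.1057

1.1057


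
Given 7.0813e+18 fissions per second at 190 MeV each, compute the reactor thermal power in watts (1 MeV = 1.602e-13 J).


P = fission_rate * E_MeV * 1.602e-13
P = 7.0813e+18 * 190 * 1.602e-13
P = 2.1554e+08 W

2.1554e+08


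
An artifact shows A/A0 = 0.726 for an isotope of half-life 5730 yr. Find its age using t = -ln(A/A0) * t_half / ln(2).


lambda = ln(2) / t_half = ln(2) / 5730 = 1.209681e-04 /yr
t = -ln(A/A0) / lambda
t = -ln(0.726) / 1.209681e-04
t = 2647.0 yr

2647.0


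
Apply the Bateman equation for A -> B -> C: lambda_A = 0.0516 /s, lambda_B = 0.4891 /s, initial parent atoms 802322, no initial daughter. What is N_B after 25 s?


N_B(t) = lambda_A * N_A0 / (lambda_B - lambda_A) * [exp(-lambda_A*t) - exp(-lambda_B*t)]
exp(-0.0516*25) = 0.2752708; exp(-0.4891*25) = 4.894003e-06
N_B = 0.0516 * 802322 / (0.4891 - 0.0516) * (0.2752708 - 4.894003e-06)
N_B = 26048

26048


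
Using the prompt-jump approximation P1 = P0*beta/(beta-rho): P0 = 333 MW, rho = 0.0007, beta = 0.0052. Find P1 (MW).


P1/P0 = beta / (beta - rho)
P1/P0 = 0.0052 / (0.0052 - 0.0007) = 1.155556
P1 = 333 * 1.155556 = 384.80 MW

384.80


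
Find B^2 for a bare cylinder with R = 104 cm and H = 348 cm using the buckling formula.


B^2 = (2.405/R)^2 + (pi/H)^2
B^2 = (2.405/104)^2 + (pi/348)^2
B^2 = 6.1626e-04 /cm^2

6.1626e-04


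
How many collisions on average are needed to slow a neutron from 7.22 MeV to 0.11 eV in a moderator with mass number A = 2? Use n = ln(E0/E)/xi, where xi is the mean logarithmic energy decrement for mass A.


xi = 1 + (A-1)^2/(2A)*ln((A-1)/(A+1)) = 0.7253469 (for A = 2)
n = ln(E0/E) / xi
n = ln(7.22e6 / 0.11) / 0.7253469
n = ln(6.563636e+07) / 0.7253469 = 24.815

24.815


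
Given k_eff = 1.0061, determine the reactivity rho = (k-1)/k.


rho = (k_eff - 1) / k_eff
rho = (1.0061 - 1) / 1.0061
rho = 0.0060630

0.0060630


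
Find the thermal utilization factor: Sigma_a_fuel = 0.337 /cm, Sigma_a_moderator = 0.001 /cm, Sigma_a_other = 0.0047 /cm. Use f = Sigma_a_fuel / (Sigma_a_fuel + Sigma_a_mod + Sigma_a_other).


f = Sigma_a_fuel / (Sigma_a_fuel + Sigma_a_mod + Sigma_a_other)
f = 0.337 / (0.337 + 0.001 + 0.0047)
f = 0.98337

0.98337


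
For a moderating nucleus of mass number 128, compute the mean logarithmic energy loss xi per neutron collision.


xi = 1 + (A-1)^2/(2A) * ln((A-1)/(A+1))
xi = 1 + (128-1)^2/(2*128) * ln((128-1)/(128 +1))
xi = 0.015544

0.015544


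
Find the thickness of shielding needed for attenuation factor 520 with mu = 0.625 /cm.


x = ln(factor) / mu
x = ln(520) / 0.625
x = 10.006 cm

10.006


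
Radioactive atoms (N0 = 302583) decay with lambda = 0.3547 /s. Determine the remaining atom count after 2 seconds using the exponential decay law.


N = N0 * exp(-lambda * t)
N = 302583 * exp(-0.3547 * 2)
N = 148852

148852


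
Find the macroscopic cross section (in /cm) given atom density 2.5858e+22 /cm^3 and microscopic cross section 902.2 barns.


Sigma = N * sigma_barns * 1e-24
Sigma = 2.5858e+22 * 902.2 * 1e-24
Sigma = 23.329 /cm

23.329


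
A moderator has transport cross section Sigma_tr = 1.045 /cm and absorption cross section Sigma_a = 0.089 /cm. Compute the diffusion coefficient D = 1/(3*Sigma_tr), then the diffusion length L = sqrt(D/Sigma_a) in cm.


D = 1 / (3 * Sigma_tr) = 1 / (3 * 1.045) = 0.3189793 cm
L = sqrt(D / Sigma_a)
L = sqrt(0.3189793 / 0.089)
L = 1.8932 cm

1.8932


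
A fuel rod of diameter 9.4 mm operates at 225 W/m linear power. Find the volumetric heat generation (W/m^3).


r = D / 2 / 1000 = 9.4 / 2 / 1000 = 0.0047 m
q''' = q' / (pi * r^2)
q''' = 225 / (pi * 0.0047^2)
q''' = 3.2422e+06 W/m^3

3.2422e+06


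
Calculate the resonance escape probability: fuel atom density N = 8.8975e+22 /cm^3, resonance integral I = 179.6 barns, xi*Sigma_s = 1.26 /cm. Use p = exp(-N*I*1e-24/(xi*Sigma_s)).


p = exp(-N * I * 1e-24 / (xi*Sigma_s))
p = exp(-8.8975e+22 * 179.6 * 1e-24 / 1.26)
p = 3.1051e-06

3.1051e-06


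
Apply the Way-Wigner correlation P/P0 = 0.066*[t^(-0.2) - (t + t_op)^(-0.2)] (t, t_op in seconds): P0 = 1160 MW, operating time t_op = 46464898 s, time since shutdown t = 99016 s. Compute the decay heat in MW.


P/P0 = 0.066 * [t^(-0.2) - (t + t_op)^(-0.2)]
P/P0 = 0.066 * [99016^(-0.2) - (99016 + 46464898)^(-0.2)]
P/P0 = 0.066 * [0.1001980 - 0.02926780] = 0.004681393
P = 1160 * 0.004681393 = 5.4304 MW

5.4304


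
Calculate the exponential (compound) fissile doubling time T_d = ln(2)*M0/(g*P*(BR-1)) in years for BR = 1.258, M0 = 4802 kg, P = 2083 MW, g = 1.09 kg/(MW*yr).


Breeding gain G = BR - 1 = 1.258 - 1 = 0.258
Fissile production rate = g * P * G = 1.09 * 2083 * 0.258 = 585.78126 kg/yr
T_d = ln(2) * M0 / (g * P * G)
T_d = ln(2) * 4802 / 585.78126 = 5.6821 yr

5.6821


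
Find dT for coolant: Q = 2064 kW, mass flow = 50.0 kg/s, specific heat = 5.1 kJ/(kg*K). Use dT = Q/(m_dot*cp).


dT = Q / (m_dot * cp)
dT = 2064 / (50.0 * 5.1)
dT = 8.0941 C

8.0941


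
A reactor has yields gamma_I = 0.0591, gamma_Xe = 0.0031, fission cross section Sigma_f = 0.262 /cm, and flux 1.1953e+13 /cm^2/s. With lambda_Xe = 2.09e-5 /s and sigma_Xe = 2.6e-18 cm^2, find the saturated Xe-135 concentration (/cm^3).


Xe_eq = (gamma_I + gamma_Xe) * Sigma_f * phi / (lambda_Xe + sigma_Xe * phi)
Numerator = (0.0591 + 0.0031) * 0.262 * 1.1953e+13 = 1.947909e+11
Denominator = 2.09e-5 + 2.6e-18 * 1.1953e+13 = 5.197780e-05
Xe_eq = 1.947909e+11 / 5.197780e-05 = 3.7476e+15 /cm^3

3.7476e+15


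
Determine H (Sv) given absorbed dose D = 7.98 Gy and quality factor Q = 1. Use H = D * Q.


H = D * Q
H = 7.98 * 1
H = 7.9800 Sv

7.9800


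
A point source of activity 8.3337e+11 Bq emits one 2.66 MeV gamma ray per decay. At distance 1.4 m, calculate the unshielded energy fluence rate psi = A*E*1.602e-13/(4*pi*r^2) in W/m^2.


psi = A * E * 1.602e-13 / (4*pi*r^2)
psi = 8.3337e+11 * 2.66 * 1.602e-13 / (4*pi*1.4^2)
psi = 0.014418 W/m^2

0.014418


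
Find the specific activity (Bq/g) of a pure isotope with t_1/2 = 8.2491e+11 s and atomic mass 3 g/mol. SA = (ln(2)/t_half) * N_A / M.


lambda = ln(2) / t_half = ln(2) / 8.2491e+11 = 8.402701e-13 /s
SA = lambda * N_A / M
SA = 8.402701e-13 * 6.022e23 / 3
SA = 1.6867e+11 Bq/g

1.6867e+11


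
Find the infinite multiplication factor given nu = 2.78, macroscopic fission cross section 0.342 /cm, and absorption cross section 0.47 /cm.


k_inf = nu * Sigma_f / Sigma_a
k_inf = 2.78 * 0.342 / 0.47
k_inf = 2.0229

2.0229


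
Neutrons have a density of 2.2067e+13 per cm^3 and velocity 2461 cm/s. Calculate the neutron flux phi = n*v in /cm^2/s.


phi = n * v
phi = 2.2067e+13 * 2461
phi = 5.4307e+16 /cm^2/s

5.4307e+16


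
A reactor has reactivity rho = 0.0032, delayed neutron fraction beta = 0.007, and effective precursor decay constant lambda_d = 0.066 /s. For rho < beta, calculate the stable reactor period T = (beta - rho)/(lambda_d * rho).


T = (beta - rho) / (lambda_d * rho)
T = (0.007 - 0.0032) / (0.066 * 0.0032)
T = 17.992 s

17.992


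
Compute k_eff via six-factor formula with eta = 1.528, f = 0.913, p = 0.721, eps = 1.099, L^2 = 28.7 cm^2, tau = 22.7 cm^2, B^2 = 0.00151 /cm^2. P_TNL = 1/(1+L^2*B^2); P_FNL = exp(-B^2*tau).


k_inf = eta*f*p*eps = 1.528*0.913*0.721*1.099 = 1.105419
P_TNL = 1/(1 + L^2*B^2) = 1/(1 + 28.7*0.00151) = 0.9584631
P_FNL = exp(-B^2*tau) = exp(-0.00151*22.7) = 0.9663038
k_eff = k_inf * P_TNL * P_FNL = 1.105419 * 0.9584631 * 0.9663038
k_eff = 1.0238

1.0238


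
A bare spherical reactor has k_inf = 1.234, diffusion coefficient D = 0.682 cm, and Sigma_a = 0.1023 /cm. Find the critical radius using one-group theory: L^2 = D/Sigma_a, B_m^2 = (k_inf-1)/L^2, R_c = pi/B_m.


L^2 = D / Sigma_a = 0.682 / 0.1023 = 6.666667 cm^2
B_m^2 = (k_inf - 1) / L^2 = (1.234 - 1) / 6.666667 = 0.03510000 /cm^2
For a bare sphere: B_g = pi/R, so R_c = pi / sqrt(B_m^2)
R_c = pi / sqrt(0.03510000) = 16.769 cm

16.769


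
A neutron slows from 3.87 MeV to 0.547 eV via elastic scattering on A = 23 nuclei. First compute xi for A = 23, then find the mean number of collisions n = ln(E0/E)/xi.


xi = 1 + (A-1)^2/(2A)*ln((A-1)/(A+1)) = 0.08448899 (for A = 23)
n = ln(E0/E) / xi
n = ln(3.87e6 / 0.547) / 0.08448899
n = ln(7.074954e+06) / 0.08448899 = 186.68

186.68


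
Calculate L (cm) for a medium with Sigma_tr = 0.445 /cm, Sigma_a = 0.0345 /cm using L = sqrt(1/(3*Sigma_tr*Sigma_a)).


D = 1 / (3 * Sigma_tr) = 1 / (3 * 0.445) = 0.7490637 cm
L = sqrt(D / Sigma_a)
L = sqrt(0.7490637 / 0.0345)
L = 4.6596 cm

4.6596


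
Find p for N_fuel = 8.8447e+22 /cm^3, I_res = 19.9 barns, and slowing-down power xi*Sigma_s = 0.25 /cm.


p = exp(-N * I * 1e-24 / (xi*Sigma_s))
p = exp(-8.8447e+22 * 19.9 * 1e-24 / 0.25)
p = 8.7579e-04

8.7579e-04


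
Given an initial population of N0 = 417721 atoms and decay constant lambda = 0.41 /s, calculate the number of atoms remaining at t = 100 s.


N = N0 * exp(-lambda * t)
N = 417721 * exp(-0.41 * 100)
N = 6.5285e-13

6.5285e-13


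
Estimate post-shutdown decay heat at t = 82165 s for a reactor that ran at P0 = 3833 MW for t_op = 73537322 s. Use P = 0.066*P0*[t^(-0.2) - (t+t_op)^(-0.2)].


P/P0 = 0.066 * [t^(-0.2) - (t + t_op)^(-0.2)]
P/P0 = 0.066 * [82165^(-0.2) - (82165 + 73537322)^(-0.2)]
P/P0 = 0.066 * [0.1040070 - 0.02670554] = 0.005101896
P = 3833 * 0.005101896 = 19.556 MW

19.556


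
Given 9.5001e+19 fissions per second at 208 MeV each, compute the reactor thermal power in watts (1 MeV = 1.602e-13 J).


P = fission_rate * E_MeV * 1.602e-13
P = 9.5001e+19 * 208 * 1.602e-13
P = 3.1656e+09 W

3.1656e+09


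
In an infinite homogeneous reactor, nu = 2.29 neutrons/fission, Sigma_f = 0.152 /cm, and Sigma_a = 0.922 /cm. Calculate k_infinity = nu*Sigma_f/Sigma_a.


k_inf = nu * Sigma_f / Sigma_a
k_inf = 2.29 * 0.152 / 0.922
k_inf = 0.37753

0.37753


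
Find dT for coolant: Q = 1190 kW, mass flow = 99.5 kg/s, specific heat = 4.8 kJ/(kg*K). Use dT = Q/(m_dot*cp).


dT = Q / (m_dot * cp)
dT = 1190 / (99.5 * 4.8)
dT = 2.4916 C

2.4916


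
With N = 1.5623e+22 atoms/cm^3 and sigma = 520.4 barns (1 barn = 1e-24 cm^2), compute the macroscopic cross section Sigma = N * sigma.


Sigma = N * sigma_barns * 1e-24
Sigma = 1.5623e+22 * 520.4 * 1e-24
Sigma = 8.1302 /cm

8.1302


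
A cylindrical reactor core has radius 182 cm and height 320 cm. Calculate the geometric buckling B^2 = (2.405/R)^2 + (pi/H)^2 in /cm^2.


B^2 = (2.405/R)^2 + (pi/H)^2
B^2 = (2.405/182)^2 + (pi/320)^2
B^2 = 2.7100e-04 /cm^2

2.7100e-04


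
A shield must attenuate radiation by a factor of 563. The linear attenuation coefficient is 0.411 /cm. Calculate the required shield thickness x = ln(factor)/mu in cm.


x = ln(factor) / mu
x = ln(563) / 0.411
x = 15.409 cm

15.409


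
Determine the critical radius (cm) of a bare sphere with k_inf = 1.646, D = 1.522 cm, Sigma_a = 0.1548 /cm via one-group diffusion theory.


L^2 = D / Sigma_a = 1.522 / 0.1548 = 9.832041 cm^2
B_m^2 = (k_inf - 1) / L^2 = (1.646 - 1) / 9.832041 = 0.06570355 /cm^2
For a bare sphere: B_g = pi/R, so R_c = pi / sqrt(B_m^2)
R_c = pi / sqrt(0.06570355) = 12.256 cm

12.256


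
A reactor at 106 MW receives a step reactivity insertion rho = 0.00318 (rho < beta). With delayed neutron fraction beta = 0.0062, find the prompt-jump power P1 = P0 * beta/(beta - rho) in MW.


P1/P0 = beta / (beta - rho)
P1/P0 = 0.0062 / (0.0062 - 0.00318) = 2.052980
P1 = 106 * 2.052980 = 217.62 MW

217.62


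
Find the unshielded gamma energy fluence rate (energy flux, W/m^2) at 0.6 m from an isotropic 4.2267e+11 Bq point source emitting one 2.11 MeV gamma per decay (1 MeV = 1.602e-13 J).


psi = A * E * 1.602e-13 / (4*pi*r^2)
psi = 4.2267e+11 * 2.11 * 1.602e-13 / (4*pi*0.6^2)
psi = 0.031582 W/m^2

0.031582


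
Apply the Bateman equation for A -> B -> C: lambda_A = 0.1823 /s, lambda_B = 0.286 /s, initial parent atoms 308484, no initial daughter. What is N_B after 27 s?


N_B(t) = lambda_A * N_A0 / (lambda_B - lambda_A) * [exp(-lambda_A*t) - exp(-lambda_B*t)]
exp(-0.1823*27) = 0.007283819; exp(-0.286*27) = 4.429738e-04
N_B = 0.1823 * 308484 / (0.286 - 0.1823) * (0.007283819 - 4.429738e-04)
N_B = 3709.8

3709.8


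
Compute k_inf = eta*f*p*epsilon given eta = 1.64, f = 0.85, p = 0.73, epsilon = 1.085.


k_inf = eta * f * p * epsilon
k_inf = 1.64 * 0.85 * 0.73 * 1.085
k_inf = 1.1041

1.1041


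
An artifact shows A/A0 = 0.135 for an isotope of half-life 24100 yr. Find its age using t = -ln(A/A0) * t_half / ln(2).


lambda = ln(2) / t_half = ln(2) / 24100 = 2.876129e-05 /yr
t = -ln(A/A0) / lambda
t = -ln(0.135) / 2.876129e-05
t = 69624 yr

69624


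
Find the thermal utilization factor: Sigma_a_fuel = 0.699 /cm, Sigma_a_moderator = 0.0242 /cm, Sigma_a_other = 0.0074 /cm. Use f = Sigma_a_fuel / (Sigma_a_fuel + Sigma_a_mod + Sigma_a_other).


f = Sigma_a_fuel / (Sigma_a_fuel + Sigma_a_mod + Sigma_a_other)
f = 0.699 / (0.699 + 0.0242 + 0.0074)
f = 0.95675

0.95675


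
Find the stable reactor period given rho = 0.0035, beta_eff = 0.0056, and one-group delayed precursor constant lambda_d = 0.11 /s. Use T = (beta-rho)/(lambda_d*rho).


T = (beta - rho) / (lambda_d * rho)
T = (0.0056 - 0.0035) / (0.11 * 0.0035)
T = 5.4545 s

5.4545


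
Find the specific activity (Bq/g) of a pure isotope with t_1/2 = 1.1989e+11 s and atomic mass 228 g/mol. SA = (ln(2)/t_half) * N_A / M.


lambda = ln(2) / t_half = ln(2) / 1.1989e+11 = 5.781526e-12 /s
SA = lambda * N_A / M
SA = 5.781526e-12 * 6.022e23 / 228
SA = 1.5270e+10 Bq/g

1.5270e+10


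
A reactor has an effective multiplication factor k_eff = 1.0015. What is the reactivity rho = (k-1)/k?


rho = (k_eff - 1) / k_eff
rho = (1.0015 - 1) / 1.0015
rho = 0.0014978

0.0014978


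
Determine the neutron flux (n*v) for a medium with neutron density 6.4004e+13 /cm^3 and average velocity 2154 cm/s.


phi = n * v
phi = 6.4004e+13 * 2154
phi = 1.3786e+17 /cm^2/s

1.3786e+17


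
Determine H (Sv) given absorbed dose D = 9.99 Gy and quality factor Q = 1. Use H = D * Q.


H = D * Q
H = 9.99 * 1
H = 9.9900 Sv

9.9900


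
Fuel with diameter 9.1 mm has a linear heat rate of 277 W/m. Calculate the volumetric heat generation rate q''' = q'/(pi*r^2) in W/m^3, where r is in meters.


r = D / 2 / 1000 = 9.1 / 2 / 1000 = 0.00455 m
q''' = q' / (pi * r^2)
q''' = 277 / (pi * 0.00455^2)
q''' = 4.2590e+06 W/m^3

4.2590e+06


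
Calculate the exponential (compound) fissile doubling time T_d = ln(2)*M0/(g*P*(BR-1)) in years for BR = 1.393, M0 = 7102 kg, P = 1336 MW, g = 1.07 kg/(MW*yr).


Breeding gain G = BR - 1 = 1.393 - 1 = 0.393
Fissile production rate = g * P * G = 1.07 * 1336 * 0.393 = 561.80136 kg/yr
T_d = ln(2) * M0 / (g * P * G)
T_d = ln(2) * 7102 / 561.80136 = 8.7624 yr

8.7624


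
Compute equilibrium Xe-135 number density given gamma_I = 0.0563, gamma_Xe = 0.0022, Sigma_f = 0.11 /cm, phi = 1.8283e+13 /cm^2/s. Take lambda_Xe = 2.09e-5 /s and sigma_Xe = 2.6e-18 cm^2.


Xe_eq = (gamma_I + gamma_Xe) * Sigma_f * phi / (lambda_Xe + sigma_Xe * phi)
Numerator = (0.0563 + 0.0022) * 0.11 * 1.8283e+13 = 1.176511e+11
Denominator = 2.09e-5 + 2.6e-18 * 1.8283e+13 = 6.843580e-05
Xe_eq = 1.176511e+11 / 6.843580e-05 = 1.7191e+15 /cm^3

1.7191e+15


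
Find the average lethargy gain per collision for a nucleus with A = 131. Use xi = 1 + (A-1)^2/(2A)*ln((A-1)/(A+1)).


xi = 1 + (A-1)^2/(2A) * ln((A-1)/(A+1))
xi = 1 + (131-1)^2/(2*131) * ln((131-1)/(131 +1))
xi = 0.015190

0.015190


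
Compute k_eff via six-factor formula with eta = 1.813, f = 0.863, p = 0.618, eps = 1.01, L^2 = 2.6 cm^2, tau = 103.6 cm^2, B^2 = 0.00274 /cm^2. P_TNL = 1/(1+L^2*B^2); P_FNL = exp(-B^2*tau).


k_inf = eta*f*p*eps = 1.813*0.863*0.618*1.01 = 0.9766039
P_TNL = 1/(1 + L^2*B^2) = 1/(1 + 2.6*0.00274) = 0.9929264
P_FNL = exp(-B^2*tau) = exp(-0.00274*103.6) = 0.7528690
k_eff = k_inf * P_TNL * P_FNL = 0.9766039 * 0.9929264 * 0.7528690
k_eff = 0.73005

0.73005


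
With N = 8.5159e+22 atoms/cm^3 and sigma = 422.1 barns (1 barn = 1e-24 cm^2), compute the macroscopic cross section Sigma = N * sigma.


Sigma = N * sigma_barns * 1e-24
Sigma = 8.5159e+22 * 422.1 * 1e-24
Sigma = 35.946 /cm

35.946


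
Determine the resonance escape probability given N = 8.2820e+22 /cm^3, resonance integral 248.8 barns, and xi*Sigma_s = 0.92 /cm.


p = exp(-N * I * 1e-24 / (xi*Sigma_s))
p = exp(-8.2820e+22 * 248.8 * 1e-24 / 0.92)
p = 1.8747e-10

1.8747e-10


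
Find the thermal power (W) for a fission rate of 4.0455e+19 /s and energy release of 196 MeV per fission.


P = fission_rate * E_MeV * 1.602e-13
P = 4.0455e+19 * 196 * 1.602e-13
P = 1.2703e+09 W

1.2703e+09


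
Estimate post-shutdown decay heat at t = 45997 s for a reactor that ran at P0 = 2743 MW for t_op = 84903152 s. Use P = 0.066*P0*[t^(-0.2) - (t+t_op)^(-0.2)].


P/P0 = 0.066 * [t^(-0.2) - (t + t_op)^(-0.2)]
P/P0 = 0.066 * [45997^(-0.2) - (45997 + 84903152)^(-0.2)]
P/P0 = 0.066 * [0.1168030 - 0.02595184] = 0.005996177
P = 2743 * 0.005996177 = 16.448 MW

16.448


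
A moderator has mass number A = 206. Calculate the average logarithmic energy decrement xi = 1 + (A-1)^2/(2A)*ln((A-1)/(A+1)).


xi = 1 + (A-1)^2/(2A) * ln((A-1)/(A+1))
xi = 1 + (206-1)^2/(2*206) * ln((206-1)/(206 +1))
xi = 0.0096774

0.0096774


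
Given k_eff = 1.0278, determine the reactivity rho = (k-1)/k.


rho = (k_eff - 1) / k_eff
rho = (1.0278 - 1) / 1.0278
rho = 0.027048

0.027048


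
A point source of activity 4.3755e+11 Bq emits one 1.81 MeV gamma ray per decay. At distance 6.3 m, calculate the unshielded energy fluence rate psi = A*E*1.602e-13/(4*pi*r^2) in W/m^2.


psi = A * E * 1.602e-13 / (4*pi*r^2)
psi = 4.3755e+11 * 1.81 * 1.602e-13 / (4*pi*6.3^2)
psi = 2.5438e-04 W/m^2

2.5438e-04


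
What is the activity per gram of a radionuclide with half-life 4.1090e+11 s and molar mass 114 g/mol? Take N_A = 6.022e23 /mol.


lambda = ln(2) / t_half = ln(2) / 4.1090e+11 = 1.686900e-12 /s
SA = lambda * N_A / M
SA = 1.686900e-12 * 6.022e23 / 114
SA = 8.9110e+09 Bq/g

8.9110e+09


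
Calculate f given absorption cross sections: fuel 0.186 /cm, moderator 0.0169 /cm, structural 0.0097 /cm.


f = Sigma_a_fuel / (Sigma_a_fuel + Sigma_a_mod + Sigma_a_other)
f = 0.186 / (0.186 + 0.0169 + 0.0097)
f = 0.87488

0.87488


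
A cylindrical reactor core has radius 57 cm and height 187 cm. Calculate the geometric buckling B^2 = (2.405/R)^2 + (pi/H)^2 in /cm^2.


B^2 = (2.405/R)^2 + (pi/H)^2
B^2 = (2.405/57)^2 + (pi/187)^2
B^2 = 0.0020625 /cm^2

0.0020625


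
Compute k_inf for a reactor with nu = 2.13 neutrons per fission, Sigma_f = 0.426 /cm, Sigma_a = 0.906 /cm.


k_inf = nu * Sigma_f / Sigma_a
k_inf = 2.13 * 0.426 / 0.906
k_inf = 1.0015

1.0015


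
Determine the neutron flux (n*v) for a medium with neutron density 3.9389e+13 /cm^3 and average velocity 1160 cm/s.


phi = n * v
phi = 3.9389e+13 * 1160
phi = 4.5691e+16 /cm^2/s

4.5691e+16


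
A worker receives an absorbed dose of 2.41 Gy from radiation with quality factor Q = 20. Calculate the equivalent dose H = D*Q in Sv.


H = D * Q
H = 2.41 * 20
H = 48.200 Sv

48.200


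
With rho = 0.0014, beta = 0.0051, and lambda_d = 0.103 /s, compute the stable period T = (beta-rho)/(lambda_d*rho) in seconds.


T = (beta - rho) / (lambda_d * rho)
T = (0.0051 - 0.0014) / (0.103 * 0.0014)
T = 25.659 s

25.659


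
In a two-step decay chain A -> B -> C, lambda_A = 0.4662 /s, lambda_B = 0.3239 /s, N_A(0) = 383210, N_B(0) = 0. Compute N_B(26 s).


N_B(t) = lambda_A * N_A0 / (lambda_B - lambda_A) * [exp(-lambda_A*t) - exp(-lambda_B*t)]
exp(-0.4662*26) = 5.442892e-06; exp(-0.3239*26) = 2.201063e-04
N_B = 0.4662 * 383210 / (0.3239 - 0.4662) * (5.442892e-06 - 2.201063e-04)
N_B = 269.50

269.50


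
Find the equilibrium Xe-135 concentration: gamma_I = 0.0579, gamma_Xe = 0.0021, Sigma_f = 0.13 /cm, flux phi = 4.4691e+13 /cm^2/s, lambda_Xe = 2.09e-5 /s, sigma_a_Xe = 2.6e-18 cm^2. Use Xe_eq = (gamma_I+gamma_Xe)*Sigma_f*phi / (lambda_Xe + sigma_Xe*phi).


Xe_eq = (gamma_I + gamma_Xe) * Sigma_f * phi / (lambda_Xe + sigma_Xe * phi)
Numerator = (0.0579 + 0.0021) * 0.13 * 4.4691e+13 = 3.485898e+11
Denominator = 2.09e-5 + 2.6e-18 * 4.4691e+13 = 1.370966e-04
Xe_eq = 3.485898e+11 / 1.370966e-04 = 2.5427e+15 /cm^3

2.5427e+15


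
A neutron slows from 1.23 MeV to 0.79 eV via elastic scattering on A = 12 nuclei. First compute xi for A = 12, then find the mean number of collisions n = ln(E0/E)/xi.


xi = 1 + (A-1)^2/(2A)*ln((A-1)/(A+1)) = 0.1577690 (for A = 12)
n = ln(E0/E) / xi
n = ln(1.23e6 / 0.79) / 0.1577690
n = ln(1.556962e+06) / 0.1577690 = 90.374

90.374


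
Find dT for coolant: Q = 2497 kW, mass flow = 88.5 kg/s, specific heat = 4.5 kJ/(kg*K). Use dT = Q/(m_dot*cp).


dT = Q / (m_dot * cp)
dT = 2497 / (88.5 * 4.5)
dT = 6.2699 C

6.2699


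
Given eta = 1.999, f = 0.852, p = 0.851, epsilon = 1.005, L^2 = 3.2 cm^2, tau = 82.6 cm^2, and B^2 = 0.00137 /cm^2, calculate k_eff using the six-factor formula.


k_inf = eta*f*p*eps = 1.999*0.852*0.851*1.005 = 1.456626
P_TNL = 1/(1 + L^2*B^2) = 1/(1 + 3.2*0.00137) = 0.9956351
P_FNL = exp(-B^2*tau) = exp(-0.00137*82.6) = 0.8930060
k_eff = k_inf * P_TNL * P_FNL = 1.456626 * 0.9956351 * 0.8930060
k_eff = 1.2951

1.2951


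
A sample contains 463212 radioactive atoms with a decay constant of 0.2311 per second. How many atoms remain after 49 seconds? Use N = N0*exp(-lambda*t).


N = N0 * exp(-lambda * t)
N = 463212 * exp(-0.2311 * 49)
N = 5.5959

5.5959


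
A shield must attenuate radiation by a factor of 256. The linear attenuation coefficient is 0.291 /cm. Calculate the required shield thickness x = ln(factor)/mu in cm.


x = ln(factor) / mu
x = ln(256) / 0.291
x = 19.056 cm

19.056


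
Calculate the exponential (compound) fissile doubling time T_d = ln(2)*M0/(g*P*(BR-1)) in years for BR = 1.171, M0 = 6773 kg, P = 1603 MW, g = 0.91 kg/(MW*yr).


Breeding gain G = BR - 1 = 1.171 - 1 = 0.171
Fissile production rate = g * P * G = 0.91 * 1603 * 0.171 = 249.44283 kg/yr
T_d = ln(2) * M0 / (g * P * G)
T_d = ln(2) * 6773 / 249.44283 = 18.821 yr

18.821


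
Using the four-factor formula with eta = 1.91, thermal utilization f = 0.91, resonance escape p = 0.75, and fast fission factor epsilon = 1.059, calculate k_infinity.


k_inf = eta * f * p * epsilon
k_inf = 1.91 * 0.91 * 0.75 * 1.059
k_inf = 1.3805

1.3805


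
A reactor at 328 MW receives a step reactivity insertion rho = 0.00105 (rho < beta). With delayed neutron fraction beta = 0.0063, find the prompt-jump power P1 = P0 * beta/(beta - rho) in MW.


P1/P0 = beta / (beta - rho)
P1/P0 = 0.0063 / (0.0063 - 0.00105) = 1.200000
P1 = 328 * 1.200000 = 393.60 MW

393.60


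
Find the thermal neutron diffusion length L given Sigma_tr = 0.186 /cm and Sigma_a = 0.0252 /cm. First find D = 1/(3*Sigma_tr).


D = 1 / (3 * Sigma_tr) = 1 / (3 * 0.186) = 1.792115 cm
L = sqrt(D / Sigma_a)
L = sqrt(1.792115 / 0.0252)
L = 8.4330 cm

8.4330


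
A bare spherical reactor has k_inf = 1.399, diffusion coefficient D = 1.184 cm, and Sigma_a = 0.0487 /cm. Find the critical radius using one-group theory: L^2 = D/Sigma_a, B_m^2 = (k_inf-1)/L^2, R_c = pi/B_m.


L^2 = D / Sigma_a = 1.184 / 0.0487 = 24.31211 cm^2
B_m^2 = (k_inf - 1) / L^2 = (1.399 - 1) / 24.31211 = 0.01641157 /cm^2
For a bare sphere: B_g = pi/R, so R_c = pi / sqrt(B_m^2)
R_c = pi / sqrt(0.01641157) = 24.523 cm

24.523


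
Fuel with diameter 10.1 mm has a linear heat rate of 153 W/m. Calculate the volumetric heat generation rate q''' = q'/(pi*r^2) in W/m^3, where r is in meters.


r = D / 2 / 1000 = 10.1 / 2 / 1000 = 0.00505 m
q''' = q' / (pi * r^2)
q''' = 153 / (pi * 0.00505^2)
q''' = 1.9097e+06 W/m^3

1.9097e+06


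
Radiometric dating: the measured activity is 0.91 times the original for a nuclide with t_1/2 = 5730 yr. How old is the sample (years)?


lambda = ln(2) / t_half = ln(2) / 5730 = 1.209681e-04 /yr
t = -ln(A/A0) / lambda
t = -ln(0.91) / 1.209681e-04
t = 779.63 yr

779.63


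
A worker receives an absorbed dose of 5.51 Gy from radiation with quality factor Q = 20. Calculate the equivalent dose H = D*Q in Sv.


H = D * Q
H = 5.51 * 20
H = 110.20 Sv

110.20


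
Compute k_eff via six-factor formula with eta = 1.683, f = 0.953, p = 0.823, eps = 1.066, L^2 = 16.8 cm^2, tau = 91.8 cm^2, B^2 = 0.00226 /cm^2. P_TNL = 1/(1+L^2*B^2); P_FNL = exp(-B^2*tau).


k_inf = eta*f*p*eps = 1.683*0.953*0.823*1.066 = 1.407129
P_TNL = 1/(1 + L^2*B^2) = 1/(1 + 16.8*0.00226) = 0.9634208
P_FNL = exp(-B^2*tau) = exp(-0.00226*91.8) = 0.8126392
k_eff = k_inf * P_TNL * P_FNL = 1.407129 * 0.9634208 * 0.8126392
k_eff = 1.1017

1.1017


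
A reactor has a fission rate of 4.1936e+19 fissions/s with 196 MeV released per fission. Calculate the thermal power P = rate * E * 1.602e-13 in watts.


P = fission_rate * E_MeV * 1.602e-13
P = 4.1936e+19 * 196 * 1.602e-13
P = 1.3168e+09 W

1.3168e+09


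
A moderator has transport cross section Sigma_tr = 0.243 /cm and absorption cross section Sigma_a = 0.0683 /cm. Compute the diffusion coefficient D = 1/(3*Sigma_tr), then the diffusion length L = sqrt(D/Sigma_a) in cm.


D = 1 / (3 * Sigma_tr) = 1 / (3 * 0.243) = 1.371742 cm
L = sqrt(D / Sigma_a)
L = sqrt(1.371742 / 0.0683)
L = 4.4815 cm

4.4815


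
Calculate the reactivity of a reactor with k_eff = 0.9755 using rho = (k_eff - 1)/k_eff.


rho = (k_eff - 1) / k_eff
rho = (0.9755 - 1) / 0.9755
rho = -0.025115

-0.025115


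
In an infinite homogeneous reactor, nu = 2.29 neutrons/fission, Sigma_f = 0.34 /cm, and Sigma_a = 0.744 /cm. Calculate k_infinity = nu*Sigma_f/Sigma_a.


k_inf = nu * Sigma_f / Sigma_a
k_inf = 2.29 * 0.34 / 0.744
k_inf = 1.0465

1.0465


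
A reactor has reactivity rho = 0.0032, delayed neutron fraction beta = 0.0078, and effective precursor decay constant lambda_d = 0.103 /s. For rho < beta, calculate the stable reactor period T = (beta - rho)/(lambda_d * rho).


T = (beta - rho) / (lambda_d * rho)
T = (0.0078 - 0.0032) / (0.103 * 0.0032)
T = 13.956 s

13.956


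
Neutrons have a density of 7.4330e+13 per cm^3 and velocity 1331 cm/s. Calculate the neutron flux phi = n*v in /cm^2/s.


phi = n * v
phi = 7.4330e+13 * 1331
phi = 9.8933e+16 /cm^2/s

9.8933e+16


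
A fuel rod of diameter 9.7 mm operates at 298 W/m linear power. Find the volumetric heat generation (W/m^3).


r = D / 2 / 1000 = 9.7 / 2 / 1000 = 0.00485 m
q''' = q' / (pi * r^2)
q''' = 298 / (pi * 0.00485^2)
q''' = 4.0326e+06 W/m^3

4.0326e+06


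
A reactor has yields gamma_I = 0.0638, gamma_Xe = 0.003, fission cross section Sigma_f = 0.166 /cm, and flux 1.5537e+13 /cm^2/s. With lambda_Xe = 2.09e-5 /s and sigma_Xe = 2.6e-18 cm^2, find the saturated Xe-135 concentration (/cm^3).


Xe_eq = (gamma_I + gamma_Xe) * Sigma_f * phi / (lambda_Xe + sigma_Xe * phi)
Numerator = (0.0638 + 0.003) * 0.166 * 1.5537e+13 = 1.722867e+11
Denominator = 2.09e-5 + 2.6e-18 * 1.5537e+13 = 6.129620e-05
Xe_eq = 1.722867e+11 / 6.129620e-05 = 2.8107e+15 /cm^3

2.8107e+15


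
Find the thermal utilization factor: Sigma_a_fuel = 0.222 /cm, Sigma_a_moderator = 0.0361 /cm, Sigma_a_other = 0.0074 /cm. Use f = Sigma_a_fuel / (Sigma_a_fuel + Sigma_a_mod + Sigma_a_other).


f = Sigma_a_fuel / (Sigma_a_fuel + Sigma_a_mod + Sigma_a_other)
f = 0.222 / (0.222 + 0.0361 + 0.0074)
f = 0.83616

0.83616


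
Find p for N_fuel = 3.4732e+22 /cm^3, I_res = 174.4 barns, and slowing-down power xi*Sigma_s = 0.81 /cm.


p = exp(-N * I * 1e-24 / (xi*Sigma_s))
p = exp(-3.4732e+22 * 174.4 * 1e-24 / 0.81)
p = 5.6533e-04

5.6533e-04


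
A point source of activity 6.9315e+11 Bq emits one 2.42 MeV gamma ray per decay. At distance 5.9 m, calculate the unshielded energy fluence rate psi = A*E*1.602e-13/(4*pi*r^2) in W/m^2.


psi = A * E * 1.602e-13 / (4*pi*r^2)
psi = 6.9315e+11 * 2.42 * 1.602e-13 / (4*pi*5.9^2)
psi = 6.1432e-04 W/m^2

6.1432e-04


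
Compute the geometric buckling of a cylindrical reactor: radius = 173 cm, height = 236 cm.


B^2 = (2.405/R)^2 + (pi/H)^2
B^2 = (2.405/173)^2 + (pi/236)^2
B^2 = 3.7046e-04 /cm^2

3.7046e-04


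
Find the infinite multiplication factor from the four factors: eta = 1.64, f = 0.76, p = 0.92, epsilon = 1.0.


k_inf = eta * f * p * epsilon
k_inf = 1.64 * 0.76 * 0.92 * 1.0
k_inf = 1.1467

1.1467


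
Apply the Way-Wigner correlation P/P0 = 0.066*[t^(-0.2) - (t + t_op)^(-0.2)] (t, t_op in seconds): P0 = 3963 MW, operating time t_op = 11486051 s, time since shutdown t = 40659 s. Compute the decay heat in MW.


P/P0 = 0.066 * [t^(-0.2) - (t + t_op)^(-0.2)]
P/P0 = 0.066 * [40659^(-0.2) - (40659 + 11486051)^(-0.2)]
P/P0 = 0.066 * [0.1197205 - 0.03869536] = 0.005347659
P = 3963 * 0.005347659 = 21.193 MW

21.193


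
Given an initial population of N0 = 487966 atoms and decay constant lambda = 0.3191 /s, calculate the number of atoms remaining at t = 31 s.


N = N0 * exp(-lambda * t)
N = 487966 * exp(-0.3191 * 31)
N = 24.678

24.678


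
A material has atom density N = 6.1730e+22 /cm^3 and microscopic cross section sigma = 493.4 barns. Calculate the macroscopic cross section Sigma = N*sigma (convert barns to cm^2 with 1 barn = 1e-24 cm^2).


Sigma = N * sigma_barns * 1e-24
Sigma = 6.1730e+22 * 493.4 * 1e-24
Sigma = 30.458 /cm

30.458


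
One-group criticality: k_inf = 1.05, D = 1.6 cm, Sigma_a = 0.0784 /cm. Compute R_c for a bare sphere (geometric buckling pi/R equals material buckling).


L^2 = D / Sigma_a = 1.6 / 0.0784 = 20.40816 cm^2
B_m^2 = (k_inf - 1) / L^2 = (1.05 - 1) / 20.40816 = 0.002450000 /cm^2
For a bare sphere: B_g = pi/R, so R_c = pi / sqrt(B_m^2)
R_c = pi / sqrt(0.002450000) = 63.470 cm

63.470


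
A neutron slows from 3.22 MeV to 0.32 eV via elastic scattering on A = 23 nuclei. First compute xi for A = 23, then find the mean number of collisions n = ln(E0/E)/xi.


xi = 1 + (A-1)^2/(2A)*ln((A-1)/(A+1)) = 0.08448899 (for A = 23)
n = ln(E0/E) / xi
n = ln(3.22e6 / 0.32) / 0.08448899
n = ln(1.006250e+07) / 0.08448899 = 190.85

190.85


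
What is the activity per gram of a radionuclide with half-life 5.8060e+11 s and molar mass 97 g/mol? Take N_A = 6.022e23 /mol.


lambda = ln(2) / t_half = ln(2) / 5.8060e+11 = 1.193846e-12 /s
SA = lambda * N_A / M
SA = 1.193846e-12 * 6.022e23 / 97
SA = 7.4117e+09 Bq/g

7.4117e+09


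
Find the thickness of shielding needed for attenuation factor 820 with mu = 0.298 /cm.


x = ln(factor) / mu
x = ln(820) / 0.298
x = 22.514 cm

22.514


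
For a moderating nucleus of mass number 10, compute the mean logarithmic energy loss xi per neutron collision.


xi = 1 + (A-1)^2/(2A) * ln((A-1)/(A+1))
xi = 1 + (10-1)^2/(2*10) * ln((10-1)/(10 +1))
xi = 0.18728

0.18728


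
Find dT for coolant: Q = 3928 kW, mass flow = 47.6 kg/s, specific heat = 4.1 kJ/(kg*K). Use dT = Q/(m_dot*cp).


dT = Q / (m_dot * cp)
dT = 3928 / (47.6 * 4.1)
dT = 20.127 C

20.127


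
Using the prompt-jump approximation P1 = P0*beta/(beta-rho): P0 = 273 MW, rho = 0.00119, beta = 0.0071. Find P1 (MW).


P1/P0 = beta / (beta - rho)
P1/P0 = 0.0071 / (0.0071 - 0.00119) = 1.201354
P1 = 273 * 1.201354 = 327.97 MW

327.97


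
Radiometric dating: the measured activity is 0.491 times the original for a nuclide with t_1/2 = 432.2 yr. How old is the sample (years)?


lambda = ln(2) / t_half = ln(2) / 432.2 = 0.001603765 /yr
t = -ln(A/A0) / lambda
t = -ln(0.491) / 0.001603765
t = 443.53 yr

443.53


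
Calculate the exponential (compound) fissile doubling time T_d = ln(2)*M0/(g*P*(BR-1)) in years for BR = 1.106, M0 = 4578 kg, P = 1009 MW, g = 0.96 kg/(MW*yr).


Breeding gain G = BR - 1 = 1.106 - 1 = 0.106
Fissile production rate = g * P * G = 0.96 * 1009 * 0.106 = 102.67584 kg/yr
T_d = ln(2) * M0 / (g * P * G)
T_d = ln(2) * 4578 / 102.67584 = 30.905 yr

30.905


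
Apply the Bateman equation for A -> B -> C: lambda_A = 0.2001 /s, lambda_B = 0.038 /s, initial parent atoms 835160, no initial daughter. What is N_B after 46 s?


N_B(t) = lambda_A * N_A0 / (lambda_B - lambda_A) * [exp(-lambda_A*t) - exp(-lambda_B*t)]
exp(-0.2001*46) = 1.005757e-04; exp(-0.038*46) = 0.1741218
N_B = 0.2001 * 835160 / (0.038 - 0.2001) * (1.005757e-04 - 0.1741218)
N_B = 179406

179406


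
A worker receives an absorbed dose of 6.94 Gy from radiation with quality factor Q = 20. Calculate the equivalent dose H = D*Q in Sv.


H = D * Q
H = 6.94 * 20
H = 138.80 Sv

138.80


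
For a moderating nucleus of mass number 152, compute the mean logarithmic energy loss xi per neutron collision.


xi = 1 + (A-1)^2/(2A) * ln((A-1)/(A+1))
xi = 1 + (152-1)^2/(2*152) * ln((152-1)/(152 +1))
xi = 0.013100

0.013100


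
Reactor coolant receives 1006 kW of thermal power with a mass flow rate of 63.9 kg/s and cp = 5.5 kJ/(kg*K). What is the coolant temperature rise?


dT = Q / (m_dot * cp)
dT = 1006 / (63.9 * 5.5)
dT = 2.8624 C

2.8624


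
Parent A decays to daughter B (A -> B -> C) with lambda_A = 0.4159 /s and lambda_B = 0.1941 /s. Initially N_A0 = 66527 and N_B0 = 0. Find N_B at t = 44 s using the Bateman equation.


N_B(t) = lambda_A * N_A0 / (lambda_B - lambda_A) * [exp(-lambda_A*t) - exp(-lambda_B*t)]
exp(-0.4159*44) = 1.128716e-08; exp(-0.1941*44) = 1.954121e-04
N_B = 0.4159 * 66527 / (0.1941 - 0.4159) * (1.128716e-08 - 1.954121e-04)
N_B = 24.375

24.375


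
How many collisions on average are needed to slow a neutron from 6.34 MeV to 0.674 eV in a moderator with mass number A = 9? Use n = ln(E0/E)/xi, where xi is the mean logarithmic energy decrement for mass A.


xi = 1 + (A-1)^2/(2A)*ln((A-1)/(A+1)) = 0.2066007 (for A = 9)
n = ln(E0/E) / xi
n = ln(6.34e6 / 0.674) / 0.2066007
n = ln(9.406528e+06) / 0.2066007 = 77.720

77.720


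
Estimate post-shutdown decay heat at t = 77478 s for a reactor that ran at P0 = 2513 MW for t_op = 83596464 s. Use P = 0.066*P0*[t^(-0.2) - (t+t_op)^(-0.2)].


P/P0 = 0.066 * [t^(-0.2) - (t + t_op)^(-0.2)]
P/P0 = 0.066 * [77478^(-0.2) - (77478 + 83596464)^(-0.2)]
P/P0 = 0.066 * [0.1052360 - 0.02603047] = 0.005227565
P = 2513 * 0.005227565 = 13.137 MW

13.137


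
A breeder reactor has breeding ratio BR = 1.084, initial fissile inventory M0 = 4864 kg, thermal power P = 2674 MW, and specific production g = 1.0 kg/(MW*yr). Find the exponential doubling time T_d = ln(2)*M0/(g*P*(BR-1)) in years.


Breeding gain G = BR - 1 = 1.084 - 1 = 0.084
Fissile production rate = g * P * G = 1.0 * 2674 * 0.084 = 224.616 kg/yr
T_d = ln(2) * M0 / (g * P * G)
T_d = ln(2) * 4864 / 224.616 = 15.010 yr

15.010


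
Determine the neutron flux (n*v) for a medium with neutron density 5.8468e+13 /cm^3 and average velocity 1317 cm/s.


phi = n * v
phi = 5.8468e+13 * 1317
phi = 7.7002e+16 /cm^2/s

7.7002e+16


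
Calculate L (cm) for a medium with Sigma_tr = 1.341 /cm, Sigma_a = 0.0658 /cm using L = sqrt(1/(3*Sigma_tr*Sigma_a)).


D = 1 / (3 * Sigma_tr) = 1 / (3 * 1.341) = 0.2485707 cm
L = sqrt(D / Sigma_a)
L = sqrt(0.2485707 / 0.0658)
L = 1.9436 cm

1.9436


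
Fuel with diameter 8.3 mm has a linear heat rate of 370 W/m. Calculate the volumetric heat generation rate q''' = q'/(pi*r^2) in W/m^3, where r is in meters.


r = D / 2 / 1000 = 8.3 / 2 / 1000 = 0.00415 m
q''' = q' / (pi * r^2)
q''' = 370 / (pi * 0.00415^2)
q''' = 6.8384e+06 W/m^3

6.8384e+06


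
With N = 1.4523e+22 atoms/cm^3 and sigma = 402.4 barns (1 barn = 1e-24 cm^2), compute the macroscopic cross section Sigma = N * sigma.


Sigma = N * sigma_barns * 1e-24
Sigma = 1.4523e+22 * 402.4 * 1e-24
Sigma = 5.8441 /cm

5.8441


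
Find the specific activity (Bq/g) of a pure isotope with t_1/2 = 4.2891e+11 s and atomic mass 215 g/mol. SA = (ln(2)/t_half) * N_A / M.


lambda = ln(2) / t_half = ln(2) / 4.2891e+11 = 1.616067e-12 /s
SA = lambda * N_A / M
SA = 1.616067e-12 * 6.022e23 / 215
SA = 4.5265e+09 Bq/g

4.5265e+09


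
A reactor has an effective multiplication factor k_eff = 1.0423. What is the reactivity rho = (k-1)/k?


rho = (k_eff - 1) / k_eff
rho = (1.0423 - 1) / 1.0423
rho = 0.040583

0.040583


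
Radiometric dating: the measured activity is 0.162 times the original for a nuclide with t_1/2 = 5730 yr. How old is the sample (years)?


lambda = ln(2) / t_half = ln(2) / 5730 = 1.209681e-04 /yr
t = -ln(A/A0) / lambda
t = -ln(0.162) / 1.209681e-04
t = 15047 yr

15047


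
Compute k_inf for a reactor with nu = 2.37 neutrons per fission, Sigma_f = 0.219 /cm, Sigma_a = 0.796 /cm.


k_inf = nu * Sigma_f / Sigma_a
k_inf = 2.37 * 0.219 / 0.796
k_inf = 0.65205

0.65205


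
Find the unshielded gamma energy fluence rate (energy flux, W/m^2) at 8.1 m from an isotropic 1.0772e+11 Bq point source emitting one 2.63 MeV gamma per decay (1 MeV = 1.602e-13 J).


psi = A * E * 1.602e-13 / (4*pi*r^2)
psi = 1.0772e+11 * 2.63 * 1.602e-13 / (4*pi*8.1^2)
psi = 5.5047e-05 W/m^2

5.5047e-05


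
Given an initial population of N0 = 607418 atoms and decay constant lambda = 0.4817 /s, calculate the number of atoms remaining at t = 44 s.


N = N0 * exp(-lambda * t)
N = 607418 * exp(-0.4817 * 44)
N = 3.7906e-04

3.7906e-04


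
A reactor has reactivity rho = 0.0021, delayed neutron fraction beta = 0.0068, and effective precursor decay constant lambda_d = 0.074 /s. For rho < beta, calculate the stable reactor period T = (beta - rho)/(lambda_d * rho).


T = (beta - rho) / (lambda_d * rho)
T = (0.0068 - 0.0021) / (0.074 * 0.0021)
T = 30.245 s

30.245


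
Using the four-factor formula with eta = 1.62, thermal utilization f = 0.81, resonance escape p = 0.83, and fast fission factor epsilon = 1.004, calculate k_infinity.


k_inf = eta * f * p * epsilon
k_inf = 1.62 * 0.81 * 0.83 * 1.004
k_inf = 1.0935

1.0935


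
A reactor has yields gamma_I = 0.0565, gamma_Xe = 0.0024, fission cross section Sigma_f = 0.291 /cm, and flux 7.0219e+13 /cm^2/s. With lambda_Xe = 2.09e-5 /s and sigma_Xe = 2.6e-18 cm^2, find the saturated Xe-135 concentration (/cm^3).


Xe_eq = (gamma_I + gamma_Xe) * Sigma_f * phi / (lambda_Xe + sigma_Xe * phi)
Numerator = (0.0565 + 0.0024) * 0.291 * 7.0219e+13 = 1.203547e+12
Denominator = 2.09e-5 + 2.6e-18 * 7.0219e+13 = 2.034694e-04
Xe_eq = 1.203547e+12 / 2.034694e-04 = 5.9151e+15 /cm^3

5.9151e+15


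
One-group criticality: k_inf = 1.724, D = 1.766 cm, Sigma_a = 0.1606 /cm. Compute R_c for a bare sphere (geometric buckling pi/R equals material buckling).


L^2 = D / Sigma_a = 1.766 / 0.1606 = 10.99626 cm^2
B_m^2 = (k_inf - 1) / L^2 = (1.724 - 1) / 10.99626 = 0.06584057 /cm^2
For a bare sphere: B_g = pi/R, so R_c = pi / sqrt(B_m^2)
R_c = pi / sqrt(0.06584057) = 12.243 cm

12.243


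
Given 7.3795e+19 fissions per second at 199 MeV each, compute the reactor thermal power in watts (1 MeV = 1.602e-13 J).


P = fission_rate * E_MeV * 1.602e-13
P = 7.3795e+19 * 199 * 1.602e-13
P = 2.3526e+09 W

2.3526e+09


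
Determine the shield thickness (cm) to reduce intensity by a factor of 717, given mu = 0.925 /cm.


x = ln(factor) / mu
x = ln(717) / 0.925
x = 7.1082 cm

7.1082


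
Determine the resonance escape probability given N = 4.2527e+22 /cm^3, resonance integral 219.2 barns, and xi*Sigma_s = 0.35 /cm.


p = exp(-N * I * 1e-24 / (xi*Sigma_s))
p = exp(-4.2527e+22 * 219.2 * 1e-24 / 0.35)
p = 2.7101e-12

2.7101e-12
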